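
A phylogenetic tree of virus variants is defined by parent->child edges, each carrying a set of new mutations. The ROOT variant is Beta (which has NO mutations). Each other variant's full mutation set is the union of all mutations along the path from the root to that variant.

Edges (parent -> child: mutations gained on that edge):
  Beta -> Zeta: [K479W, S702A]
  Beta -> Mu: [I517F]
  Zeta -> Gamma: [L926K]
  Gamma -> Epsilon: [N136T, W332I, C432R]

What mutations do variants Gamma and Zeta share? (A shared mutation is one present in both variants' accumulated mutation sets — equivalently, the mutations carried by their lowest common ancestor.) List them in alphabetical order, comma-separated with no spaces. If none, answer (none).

Accumulating mutations along path to Gamma:
  At Beta: gained [] -> total []
  At Zeta: gained ['K479W', 'S702A'] -> total ['K479W', 'S702A']
  At Gamma: gained ['L926K'] -> total ['K479W', 'L926K', 'S702A']
Mutations(Gamma) = ['K479W', 'L926K', 'S702A']
Accumulating mutations along path to Zeta:
  At Beta: gained [] -> total []
  At Zeta: gained ['K479W', 'S702A'] -> total ['K479W', 'S702A']
Mutations(Zeta) = ['K479W', 'S702A']
Intersection: ['K479W', 'L926K', 'S702A'] ∩ ['K479W', 'S702A'] = ['K479W', 'S702A']

Answer: K479W,S702A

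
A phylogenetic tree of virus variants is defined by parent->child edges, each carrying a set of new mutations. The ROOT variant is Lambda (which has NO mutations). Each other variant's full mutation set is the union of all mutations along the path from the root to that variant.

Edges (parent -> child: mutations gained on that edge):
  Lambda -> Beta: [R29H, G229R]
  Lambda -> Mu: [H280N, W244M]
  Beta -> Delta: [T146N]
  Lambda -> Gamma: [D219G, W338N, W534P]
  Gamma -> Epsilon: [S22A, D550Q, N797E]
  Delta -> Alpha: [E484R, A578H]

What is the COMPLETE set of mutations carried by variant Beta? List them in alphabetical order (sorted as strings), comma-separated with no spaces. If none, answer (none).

At Lambda: gained [] -> total []
At Beta: gained ['R29H', 'G229R'] -> total ['G229R', 'R29H']

Answer: G229R,R29H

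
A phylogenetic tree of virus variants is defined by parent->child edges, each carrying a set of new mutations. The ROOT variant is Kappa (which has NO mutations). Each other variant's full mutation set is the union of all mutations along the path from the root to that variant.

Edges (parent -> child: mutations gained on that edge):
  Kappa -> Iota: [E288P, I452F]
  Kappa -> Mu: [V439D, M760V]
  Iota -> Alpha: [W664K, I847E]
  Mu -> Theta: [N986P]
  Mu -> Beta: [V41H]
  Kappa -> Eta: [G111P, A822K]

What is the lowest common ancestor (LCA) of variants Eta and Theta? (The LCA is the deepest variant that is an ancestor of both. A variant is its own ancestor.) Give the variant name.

Path from root to Eta: Kappa -> Eta
  ancestors of Eta: {Kappa, Eta}
Path from root to Theta: Kappa -> Mu -> Theta
  ancestors of Theta: {Kappa, Mu, Theta}
Common ancestors: {Kappa}
Walk up from Theta: Theta (not in ancestors of Eta), Mu (not in ancestors of Eta), Kappa (in ancestors of Eta)
Deepest common ancestor (LCA) = Kappa

Answer: Kappa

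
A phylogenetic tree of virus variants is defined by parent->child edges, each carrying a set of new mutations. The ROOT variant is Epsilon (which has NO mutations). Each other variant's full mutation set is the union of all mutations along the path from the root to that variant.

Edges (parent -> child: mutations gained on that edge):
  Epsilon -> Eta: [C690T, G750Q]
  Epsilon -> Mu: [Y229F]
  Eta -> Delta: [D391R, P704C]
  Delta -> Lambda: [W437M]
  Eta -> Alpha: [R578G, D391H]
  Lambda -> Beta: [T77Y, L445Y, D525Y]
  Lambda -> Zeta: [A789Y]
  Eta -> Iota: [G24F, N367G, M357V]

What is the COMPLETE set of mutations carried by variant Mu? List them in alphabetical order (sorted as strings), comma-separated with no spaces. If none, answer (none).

Answer: Y229F

Derivation:
At Epsilon: gained [] -> total []
At Mu: gained ['Y229F'] -> total ['Y229F']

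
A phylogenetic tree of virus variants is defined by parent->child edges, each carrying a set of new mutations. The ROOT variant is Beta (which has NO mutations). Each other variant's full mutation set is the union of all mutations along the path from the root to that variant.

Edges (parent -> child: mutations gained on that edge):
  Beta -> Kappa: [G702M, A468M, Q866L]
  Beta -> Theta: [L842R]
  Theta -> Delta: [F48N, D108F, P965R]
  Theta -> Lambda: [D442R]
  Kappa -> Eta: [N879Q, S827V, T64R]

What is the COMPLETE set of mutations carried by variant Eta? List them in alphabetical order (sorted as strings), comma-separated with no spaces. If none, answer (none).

At Beta: gained [] -> total []
At Kappa: gained ['G702M', 'A468M', 'Q866L'] -> total ['A468M', 'G702M', 'Q866L']
At Eta: gained ['N879Q', 'S827V', 'T64R'] -> total ['A468M', 'G702M', 'N879Q', 'Q866L', 'S827V', 'T64R']

Answer: A468M,G702M,N879Q,Q866L,S827V,T64R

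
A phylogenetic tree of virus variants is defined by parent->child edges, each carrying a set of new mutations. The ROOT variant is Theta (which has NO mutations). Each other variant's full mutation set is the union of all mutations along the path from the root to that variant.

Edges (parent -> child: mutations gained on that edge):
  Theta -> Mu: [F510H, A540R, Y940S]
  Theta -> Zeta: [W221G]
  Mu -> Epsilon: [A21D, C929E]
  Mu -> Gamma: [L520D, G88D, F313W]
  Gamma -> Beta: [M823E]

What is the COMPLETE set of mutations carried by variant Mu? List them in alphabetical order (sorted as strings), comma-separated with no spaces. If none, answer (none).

Answer: A540R,F510H,Y940S

Derivation:
At Theta: gained [] -> total []
At Mu: gained ['F510H', 'A540R', 'Y940S'] -> total ['A540R', 'F510H', 'Y940S']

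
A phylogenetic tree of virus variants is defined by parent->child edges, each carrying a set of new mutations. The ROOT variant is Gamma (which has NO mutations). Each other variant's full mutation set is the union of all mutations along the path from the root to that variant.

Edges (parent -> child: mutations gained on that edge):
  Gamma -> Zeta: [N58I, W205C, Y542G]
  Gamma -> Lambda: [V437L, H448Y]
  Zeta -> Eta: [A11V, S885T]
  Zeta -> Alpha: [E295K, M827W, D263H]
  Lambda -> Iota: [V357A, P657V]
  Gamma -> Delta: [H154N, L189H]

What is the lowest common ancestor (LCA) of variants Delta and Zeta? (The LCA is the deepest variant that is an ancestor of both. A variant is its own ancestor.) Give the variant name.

Answer: Gamma

Derivation:
Path from root to Delta: Gamma -> Delta
  ancestors of Delta: {Gamma, Delta}
Path from root to Zeta: Gamma -> Zeta
  ancestors of Zeta: {Gamma, Zeta}
Common ancestors: {Gamma}
Walk up from Zeta: Zeta (not in ancestors of Delta), Gamma (in ancestors of Delta)
Deepest common ancestor (LCA) = Gamma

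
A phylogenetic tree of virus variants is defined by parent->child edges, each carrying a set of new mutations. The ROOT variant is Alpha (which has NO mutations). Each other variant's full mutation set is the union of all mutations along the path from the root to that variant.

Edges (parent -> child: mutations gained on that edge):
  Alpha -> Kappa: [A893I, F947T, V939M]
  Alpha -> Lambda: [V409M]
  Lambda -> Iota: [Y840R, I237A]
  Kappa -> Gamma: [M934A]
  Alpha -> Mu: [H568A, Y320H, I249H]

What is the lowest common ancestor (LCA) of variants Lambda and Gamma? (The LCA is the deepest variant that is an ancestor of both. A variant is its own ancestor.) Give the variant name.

Path from root to Lambda: Alpha -> Lambda
  ancestors of Lambda: {Alpha, Lambda}
Path from root to Gamma: Alpha -> Kappa -> Gamma
  ancestors of Gamma: {Alpha, Kappa, Gamma}
Common ancestors: {Alpha}
Walk up from Gamma: Gamma (not in ancestors of Lambda), Kappa (not in ancestors of Lambda), Alpha (in ancestors of Lambda)
Deepest common ancestor (LCA) = Alpha

Answer: Alpha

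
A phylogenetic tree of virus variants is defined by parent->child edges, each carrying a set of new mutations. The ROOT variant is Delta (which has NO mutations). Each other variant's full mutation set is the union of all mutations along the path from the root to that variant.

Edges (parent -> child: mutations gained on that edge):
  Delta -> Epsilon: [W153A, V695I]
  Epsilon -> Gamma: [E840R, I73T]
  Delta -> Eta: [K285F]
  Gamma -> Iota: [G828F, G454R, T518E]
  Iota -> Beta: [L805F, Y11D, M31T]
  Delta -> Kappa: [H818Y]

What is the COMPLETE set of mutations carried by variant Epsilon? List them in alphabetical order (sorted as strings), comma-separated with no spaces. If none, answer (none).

Answer: V695I,W153A

Derivation:
At Delta: gained [] -> total []
At Epsilon: gained ['W153A', 'V695I'] -> total ['V695I', 'W153A']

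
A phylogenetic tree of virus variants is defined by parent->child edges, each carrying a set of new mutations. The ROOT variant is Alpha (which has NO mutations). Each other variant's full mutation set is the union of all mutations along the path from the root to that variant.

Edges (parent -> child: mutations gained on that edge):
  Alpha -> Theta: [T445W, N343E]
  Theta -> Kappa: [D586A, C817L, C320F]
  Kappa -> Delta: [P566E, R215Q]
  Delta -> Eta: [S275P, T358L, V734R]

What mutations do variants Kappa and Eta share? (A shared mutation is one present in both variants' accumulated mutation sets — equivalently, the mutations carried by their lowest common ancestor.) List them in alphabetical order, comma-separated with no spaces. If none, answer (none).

Accumulating mutations along path to Kappa:
  At Alpha: gained [] -> total []
  At Theta: gained ['T445W', 'N343E'] -> total ['N343E', 'T445W']
  At Kappa: gained ['D586A', 'C817L', 'C320F'] -> total ['C320F', 'C817L', 'D586A', 'N343E', 'T445W']
Mutations(Kappa) = ['C320F', 'C817L', 'D586A', 'N343E', 'T445W']
Accumulating mutations along path to Eta:
  At Alpha: gained [] -> total []
  At Theta: gained ['T445W', 'N343E'] -> total ['N343E', 'T445W']
  At Kappa: gained ['D586A', 'C817L', 'C320F'] -> total ['C320F', 'C817L', 'D586A', 'N343E', 'T445W']
  At Delta: gained ['P566E', 'R215Q'] -> total ['C320F', 'C817L', 'D586A', 'N343E', 'P566E', 'R215Q', 'T445W']
  At Eta: gained ['S275P', 'T358L', 'V734R'] -> total ['C320F', 'C817L', 'D586A', 'N343E', 'P566E', 'R215Q', 'S275P', 'T358L', 'T445W', 'V734R']
Mutations(Eta) = ['C320F', 'C817L', 'D586A', 'N343E', 'P566E', 'R215Q', 'S275P', 'T358L', 'T445W', 'V734R']
Intersection: ['C320F', 'C817L', 'D586A', 'N343E', 'T445W'] ∩ ['C320F', 'C817L', 'D586A', 'N343E', 'P566E', 'R215Q', 'S275P', 'T358L', 'T445W', 'V734R'] = ['C320F', 'C817L', 'D586A', 'N343E', 'T445W']

Answer: C320F,C817L,D586A,N343E,T445W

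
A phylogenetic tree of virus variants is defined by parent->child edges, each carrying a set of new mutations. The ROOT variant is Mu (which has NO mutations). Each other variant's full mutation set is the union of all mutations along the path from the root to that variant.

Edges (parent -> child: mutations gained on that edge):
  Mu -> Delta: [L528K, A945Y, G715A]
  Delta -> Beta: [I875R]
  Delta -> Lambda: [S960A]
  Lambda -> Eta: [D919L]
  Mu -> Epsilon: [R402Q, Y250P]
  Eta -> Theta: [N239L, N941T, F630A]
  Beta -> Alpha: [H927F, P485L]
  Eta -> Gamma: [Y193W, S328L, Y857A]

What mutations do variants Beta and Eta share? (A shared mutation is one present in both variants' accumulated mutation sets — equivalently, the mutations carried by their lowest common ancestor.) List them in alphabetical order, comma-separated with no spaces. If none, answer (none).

Answer: A945Y,G715A,L528K

Derivation:
Accumulating mutations along path to Beta:
  At Mu: gained [] -> total []
  At Delta: gained ['L528K', 'A945Y', 'G715A'] -> total ['A945Y', 'G715A', 'L528K']
  At Beta: gained ['I875R'] -> total ['A945Y', 'G715A', 'I875R', 'L528K']
Mutations(Beta) = ['A945Y', 'G715A', 'I875R', 'L528K']
Accumulating mutations along path to Eta:
  At Mu: gained [] -> total []
  At Delta: gained ['L528K', 'A945Y', 'G715A'] -> total ['A945Y', 'G715A', 'L528K']
  At Lambda: gained ['S960A'] -> total ['A945Y', 'G715A', 'L528K', 'S960A']
  At Eta: gained ['D919L'] -> total ['A945Y', 'D919L', 'G715A', 'L528K', 'S960A']
Mutations(Eta) = ['A945Y', 'D919L', 'G715A', 'L528K', 'S960A']
Intersection: ['A945Y', 'G715A', 'I875R', 'L528K'] ∩ ['A945Y', 'D919L', 'G715A', 'L528K', 'S960A'] = ['A945Y', 'G715A', 'L528K']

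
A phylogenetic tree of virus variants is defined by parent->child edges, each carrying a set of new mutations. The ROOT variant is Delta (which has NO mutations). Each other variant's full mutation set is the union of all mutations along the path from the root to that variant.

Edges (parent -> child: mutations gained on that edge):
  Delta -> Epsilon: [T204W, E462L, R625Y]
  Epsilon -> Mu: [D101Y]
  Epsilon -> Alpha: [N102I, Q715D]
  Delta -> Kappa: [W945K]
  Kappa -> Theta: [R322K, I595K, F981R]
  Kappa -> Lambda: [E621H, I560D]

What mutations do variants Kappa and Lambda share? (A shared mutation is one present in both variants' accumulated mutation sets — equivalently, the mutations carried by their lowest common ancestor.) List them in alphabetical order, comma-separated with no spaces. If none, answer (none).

Accumulating mutations along path to Kappa:
  At Delta: gained [] -> total []
  At Kappa: gained ['W945K'] -> total ['W945K']
Mutations(Kappa) = ['W945K']
Accumulating mutations along path to Lambda:
  At Delta: gained [] -> total []
  At Kappa: gained ['W945K'] -> total ['W945K']
  At Lambda: gained ['E621H', 'I560D'] -> total ['E621H', 'I560D', 'W945K']
Mutations(Lambda) = ['E621H', 'I560D', 'W945K']
Intersection: ['W945K'] ∩ ['E621H', 'I560D', 'W945K'] = ['W945K']

Answer: W945K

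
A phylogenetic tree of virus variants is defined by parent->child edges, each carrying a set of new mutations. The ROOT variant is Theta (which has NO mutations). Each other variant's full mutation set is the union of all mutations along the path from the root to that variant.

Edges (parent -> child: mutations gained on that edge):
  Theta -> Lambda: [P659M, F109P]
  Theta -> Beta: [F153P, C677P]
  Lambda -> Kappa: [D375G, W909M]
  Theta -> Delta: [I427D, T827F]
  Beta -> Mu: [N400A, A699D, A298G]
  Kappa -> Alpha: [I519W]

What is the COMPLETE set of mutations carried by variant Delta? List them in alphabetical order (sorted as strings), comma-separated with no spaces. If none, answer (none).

At Theta: gained [] -> total []
At Delta: gained ['I427D', 'T827F'] -> total ['I427D', 'T827F']

Answer: I427D,T827F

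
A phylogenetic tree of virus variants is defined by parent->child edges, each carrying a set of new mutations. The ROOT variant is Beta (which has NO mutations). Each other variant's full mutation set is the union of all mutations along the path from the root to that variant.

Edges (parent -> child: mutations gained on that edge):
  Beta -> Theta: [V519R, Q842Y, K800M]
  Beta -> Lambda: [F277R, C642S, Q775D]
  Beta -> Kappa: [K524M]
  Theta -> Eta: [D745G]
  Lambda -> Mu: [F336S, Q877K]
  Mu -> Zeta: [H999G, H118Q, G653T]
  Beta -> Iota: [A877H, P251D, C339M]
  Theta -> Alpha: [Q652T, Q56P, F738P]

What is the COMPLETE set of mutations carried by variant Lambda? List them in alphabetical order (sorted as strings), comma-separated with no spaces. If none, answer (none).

At Beta: gained [] -> total []
At Lambda: gained ['F277R', 'C642S', 'Q775D'] -> total ['C642S', 'F277R', 'Q775D']

Answer: C642S,F277R,Q775D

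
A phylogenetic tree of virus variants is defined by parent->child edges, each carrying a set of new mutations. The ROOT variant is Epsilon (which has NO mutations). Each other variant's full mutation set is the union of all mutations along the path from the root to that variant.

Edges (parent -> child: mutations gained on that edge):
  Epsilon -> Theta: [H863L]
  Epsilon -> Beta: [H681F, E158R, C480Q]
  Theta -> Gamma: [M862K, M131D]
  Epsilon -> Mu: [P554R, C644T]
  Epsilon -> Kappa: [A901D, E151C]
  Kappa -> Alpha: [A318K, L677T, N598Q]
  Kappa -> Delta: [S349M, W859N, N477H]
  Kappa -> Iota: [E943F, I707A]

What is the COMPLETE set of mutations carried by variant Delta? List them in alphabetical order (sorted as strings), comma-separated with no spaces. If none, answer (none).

At Epsilon: gained [] -> total []
At Kappa: gained ['A901D', 'E151C'] -> total ['A901D', 'E151C']
At Delta: gained ['S349M', 'W859N', 'N477H'] -> total ['A901D', 'E151C', 'N477H', 'S349M', 'W859N']

Answer: A901D,E151C,N477H,S349M,W859N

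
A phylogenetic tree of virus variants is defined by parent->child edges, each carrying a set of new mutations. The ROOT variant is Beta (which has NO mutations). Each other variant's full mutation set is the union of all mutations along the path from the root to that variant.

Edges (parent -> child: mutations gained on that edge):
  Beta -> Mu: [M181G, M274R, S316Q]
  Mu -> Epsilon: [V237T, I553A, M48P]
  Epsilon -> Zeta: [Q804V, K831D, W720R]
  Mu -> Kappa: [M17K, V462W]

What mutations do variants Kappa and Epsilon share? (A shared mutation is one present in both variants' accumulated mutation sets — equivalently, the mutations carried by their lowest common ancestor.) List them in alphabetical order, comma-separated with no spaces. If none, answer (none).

Answer: M181G,M274R,S316Q

Derivation:
Accumulating mutations along path to Kappa:
  At Beta: gained [] -> total []
  At Mu: gained ['M181G', 'M274R', 'S316Q'] -> total ['M181G', 'M274R', 'S316Q']
  At Kappa: gained ['M17K', 'V462W'] -> total ['M17K', 'M181G', 'M274R', 'S316Q', 'V462W']
Mutations(Kappa) = ['M17K', 'M181G', 'M274R', 'S316Q', 'V462W']
Accumulating mutations along path to Epsilon:
  At Beta: gained [] -> total []
  At Mu: gained ['M181G', 'M274R', 'S316Q'] -> total ['M181G', 'M274R', 'S316Q']
  At Epsilon: gained ['V237T', 'I553A', 'M48P'] -> total ['I553A', 'M181G', 'M274R', 'M48P', 'S316Q', 'V237T']
Mutations(Epsilon) = ['I553A', 'M181G', 'M274R', 'M48P', 'S316Q', 'V237T']
Intersection: ['M17K', 'M181G', 'M274R', 'S316Q', 'V462W'] ∩ ['I553A', 'M181G', 'M274R', 'M48P', 'S316Q', 'V237T'] = ['M181G', 'M274R', 'S316Q']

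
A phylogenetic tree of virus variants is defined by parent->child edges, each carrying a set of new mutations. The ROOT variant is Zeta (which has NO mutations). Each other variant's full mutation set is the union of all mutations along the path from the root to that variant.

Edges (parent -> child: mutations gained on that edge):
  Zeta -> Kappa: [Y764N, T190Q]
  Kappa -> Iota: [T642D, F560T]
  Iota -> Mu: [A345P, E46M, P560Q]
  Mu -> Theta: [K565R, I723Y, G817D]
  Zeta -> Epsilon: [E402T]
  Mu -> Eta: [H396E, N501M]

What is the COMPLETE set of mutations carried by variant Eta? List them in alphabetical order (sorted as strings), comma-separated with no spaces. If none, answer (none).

At Zeta: gained [] -> total []
At Kappa: gained ['Y764N', 'T190Q'] -> total ['T190Q', 'Y764N']
At Iota: gained ['T642D', 'F560T'] -> total ['F560T', 'T190Q', 'T642D', 'Y764N']
At Mu: gained ['A345P', 'E46M', 'P560Q'] -> total ['A345P', 'E46M', 'F560T', 'P560Q', 'T190Q', 'T642D', 'Y764N']
At Eta: gained ['H396E', 'N501M'] -> total ['A345P', 'E46M', 'F560T', 'H396E', 'N501M', 'P560Q', 'T190Q', 'T642D', 'Y764N']

Answer: A345P,E46M,F560T,H396E,N501M,P560Q,T190Q,T642D,Y764N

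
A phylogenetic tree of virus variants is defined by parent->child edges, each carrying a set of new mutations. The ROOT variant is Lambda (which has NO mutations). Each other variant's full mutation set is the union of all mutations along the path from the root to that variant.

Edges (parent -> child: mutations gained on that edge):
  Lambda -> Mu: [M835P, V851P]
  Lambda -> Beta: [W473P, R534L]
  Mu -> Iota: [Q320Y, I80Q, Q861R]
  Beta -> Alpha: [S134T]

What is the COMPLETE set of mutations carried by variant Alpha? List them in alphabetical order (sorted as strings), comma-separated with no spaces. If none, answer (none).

Answer: R534L,S134T,W473P

Derivation:
At Lambda: gained [] -> total []
At Beta: gained ['W473P', 'R534L'] -> total ['R534L', 'W473P']
At Alpha: gained ['S134T'] -> total ['R534L', 'S134T', 'W473P']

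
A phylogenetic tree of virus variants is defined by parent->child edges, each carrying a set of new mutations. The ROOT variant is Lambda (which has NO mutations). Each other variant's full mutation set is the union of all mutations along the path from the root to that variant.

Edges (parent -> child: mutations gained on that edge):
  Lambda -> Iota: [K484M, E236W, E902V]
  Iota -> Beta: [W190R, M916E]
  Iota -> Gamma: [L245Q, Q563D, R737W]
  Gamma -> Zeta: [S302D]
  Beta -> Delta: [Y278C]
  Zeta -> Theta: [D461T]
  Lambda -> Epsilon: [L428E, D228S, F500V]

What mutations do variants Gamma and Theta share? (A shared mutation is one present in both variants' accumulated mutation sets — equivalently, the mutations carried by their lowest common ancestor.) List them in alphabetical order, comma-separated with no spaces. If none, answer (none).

Accumulating mutations along path to Gamma:
  At Lambda: gained [] -> total []
  At Iota: gained ['K484M', 'E236W', 'E902V'] -> total ['E236W', 'E902V', 'K484M']
  At Gamma: gained ['L245Q', 'Q563D', 'R737W'] -> total ['E236W', 'E902V', 'K484M', 'L245Q', 'Q563D', 'R737W']
Mutations(Gamma) = ['E236W', 'E902V', 'K484M', 'L245Q', 'Q563D', 'R737W']
Accumulating mutations along path to Theta:
  At Lambda: gained [] -> total []
  At Iota: gained ['K484M', 'E236W', 'E902V'] -> total ['E236W', 'E902V', 'K484M']
  At Gamma: gained ['L245Q', 'Q563D', 'R737W'] -> total ['E236W', 'E902V', 'K484M', 'L245Q', 'Q563D', 'R737W']
  At Zeta: gained ['S302D'] -> total ['E236W', 'E902V', 'K484M', 'L245Q', 'Q563D', 'R737W', 'S302D']
  At Theta: gained ['D461T'] -> total ['D461T', 'E236W', 'E902V', 'K484M', 'L245Q', 'Q563D', 'R737W', 'S302D']
Mutations(Theta) = ['D461T', 'E236W', 'E902V', 'K484M', 'L245Q', 'Q563D', 'R737W', 'S302D']
Intersection: ['E236W', 'E902V', 'K484M', 'L245Q', 'Q563D', 'R737W'] ∩ ['D461T', 'E236W', 'E902V', 'K484M', 'L245Q', 'Q563D', 'R737W', 'S302D'] = ['E236W', 'E902V', 'K484M', 'L245Q', 'Q563D', 'R737W']

Answer: E236W,E902V,K484M,L245Q,Q563D,R737W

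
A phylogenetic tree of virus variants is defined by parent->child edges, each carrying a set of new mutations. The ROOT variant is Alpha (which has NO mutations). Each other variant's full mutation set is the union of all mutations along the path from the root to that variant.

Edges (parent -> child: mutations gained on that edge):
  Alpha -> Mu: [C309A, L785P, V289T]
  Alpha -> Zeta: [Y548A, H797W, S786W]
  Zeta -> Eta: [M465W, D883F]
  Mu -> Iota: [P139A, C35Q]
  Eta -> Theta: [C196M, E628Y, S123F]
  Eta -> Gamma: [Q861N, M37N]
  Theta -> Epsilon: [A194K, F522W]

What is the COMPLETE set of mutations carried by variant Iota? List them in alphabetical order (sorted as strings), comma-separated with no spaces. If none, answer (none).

Answer: C309A,C35Q,L785P,P139A,V289T

Derivation:
At Alpha: gained [] -> total []
At Mu: gained ['C309A', 'L785P', 'V289T'] -> total ['C309A', 'L785P', 'V289T']
At Iota: gained ['P139A', 'C35Q'] -> total ['C309A', 'C35Q', 'L785P', 'P139A', 'V289T']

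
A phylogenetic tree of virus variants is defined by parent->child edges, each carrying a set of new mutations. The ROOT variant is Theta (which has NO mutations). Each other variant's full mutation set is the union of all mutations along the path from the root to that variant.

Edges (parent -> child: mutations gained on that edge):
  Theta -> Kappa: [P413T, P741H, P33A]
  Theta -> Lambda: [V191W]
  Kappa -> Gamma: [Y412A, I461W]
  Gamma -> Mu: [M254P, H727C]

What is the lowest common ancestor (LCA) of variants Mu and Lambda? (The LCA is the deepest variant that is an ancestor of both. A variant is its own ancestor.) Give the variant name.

Answer: Theta

Derivation:
Path from root to Mu: Theta -> Kappa -> Gamma -> Mu
  ancestors of Mu: {Theta, Kappa, Gamma, Mu}
Path from root to Lambda: Theta -> Lambda
  ancestors of Lambda: {Theta, Lambda}
Common ancestors: {Theta}
Walk up from Lambda: Lambda (not in ancestors of Mu), Theta (in ancestors of Mu)
Deepest common ancestor (LCA) = Theta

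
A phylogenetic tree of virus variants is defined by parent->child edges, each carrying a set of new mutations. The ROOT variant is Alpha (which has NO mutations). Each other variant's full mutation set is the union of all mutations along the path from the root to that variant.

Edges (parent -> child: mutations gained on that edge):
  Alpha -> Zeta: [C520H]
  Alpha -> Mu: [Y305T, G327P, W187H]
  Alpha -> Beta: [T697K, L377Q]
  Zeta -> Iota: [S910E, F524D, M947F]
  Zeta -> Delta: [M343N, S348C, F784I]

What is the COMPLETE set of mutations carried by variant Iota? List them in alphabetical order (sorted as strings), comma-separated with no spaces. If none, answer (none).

Answer: C520H,F524D,M947F,S910E

Derivation:
At Alpha: gained [] -> total []
At Zeta: gained ['C520H'] -> total ['C520H']
At Iota: gained ['S910E', 'F524D', 'M947F'] -> total ['C520H', 'F524D', 'M947F', 'S910E']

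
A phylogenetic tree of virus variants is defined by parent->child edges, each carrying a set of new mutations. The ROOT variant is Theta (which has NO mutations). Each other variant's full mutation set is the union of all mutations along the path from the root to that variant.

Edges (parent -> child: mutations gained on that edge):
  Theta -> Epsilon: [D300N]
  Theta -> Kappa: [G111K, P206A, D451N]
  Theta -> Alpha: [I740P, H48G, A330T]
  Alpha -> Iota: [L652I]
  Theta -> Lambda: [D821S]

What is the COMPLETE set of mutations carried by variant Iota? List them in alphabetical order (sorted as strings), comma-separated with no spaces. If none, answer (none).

At Theta: gained [] -> total []
At Alpha: gained ['I740P', 'H48G', 'A330T'] -> total ['A330T', 'H48G', 'I740P']
At Iota: gained ['L652I'] -> total ['A330T', 'H48G', 'I740P', 'L652I']

Answer: A330T,H48G,I740P,L652I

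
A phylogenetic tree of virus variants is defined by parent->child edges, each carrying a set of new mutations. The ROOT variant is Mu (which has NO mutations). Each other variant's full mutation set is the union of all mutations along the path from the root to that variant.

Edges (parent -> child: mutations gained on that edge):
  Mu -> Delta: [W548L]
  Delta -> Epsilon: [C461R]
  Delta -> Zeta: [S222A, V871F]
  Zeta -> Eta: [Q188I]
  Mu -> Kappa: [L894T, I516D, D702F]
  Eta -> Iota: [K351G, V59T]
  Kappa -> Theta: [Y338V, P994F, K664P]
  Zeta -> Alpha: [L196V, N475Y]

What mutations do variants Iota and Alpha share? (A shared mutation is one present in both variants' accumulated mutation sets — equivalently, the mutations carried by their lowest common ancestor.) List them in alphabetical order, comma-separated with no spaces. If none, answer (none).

Accumulating mutations along path to Iota:
  At Mu: gained [] -> total []
  At Delta: gained ['W548L'] -> total ['W548L']
  At Zeta: gained ['S222A', 'V871F'] -> total ['S222A', 'V871F', 'W548L']
  At Eta: gained ['Q188I'] -> total ['Q188I', 'S222A', 'V871F', 'W548L']
  At Iota: gained ['K351G', 'V59T'] -> total ['K351G', 'Q188I', 'S222A', 'V59T', 'V871F', 'W548L']
Mutations(Iota) = ['K351G', 'Q188I', 'S222A', 'V59T', 'V871F', 'W548L']
Accumulating mutations along path to Alpha:
  At Mu: gained [] -> total []
  At Delta: gained ['W548L'] -> total ['W548L']
  At Zeta: gained ['S222A', 'V871F'] -> total ['S222A', 'V871F', 'W548L']
  At Alpha: gained ['L196V', 'N475Y'] -> total ['L196V', 'N475Y', 'S222A', 'V871F', 'W548L']
Mutations(Alpha) = ['L196V', 'N475Y', 'S222A', 'V871F', 'W548L']
Intersection: ['K351G', 'Q188I', 'S222A', 'V59T', 'V871F', 'W548L'] ∩ ['L196V', 'N475Y', 'S222A', 'V871F', 'W548L'] = ['S222A', 'V871F', 'W548L']

Answer: S222A,V871F,W548L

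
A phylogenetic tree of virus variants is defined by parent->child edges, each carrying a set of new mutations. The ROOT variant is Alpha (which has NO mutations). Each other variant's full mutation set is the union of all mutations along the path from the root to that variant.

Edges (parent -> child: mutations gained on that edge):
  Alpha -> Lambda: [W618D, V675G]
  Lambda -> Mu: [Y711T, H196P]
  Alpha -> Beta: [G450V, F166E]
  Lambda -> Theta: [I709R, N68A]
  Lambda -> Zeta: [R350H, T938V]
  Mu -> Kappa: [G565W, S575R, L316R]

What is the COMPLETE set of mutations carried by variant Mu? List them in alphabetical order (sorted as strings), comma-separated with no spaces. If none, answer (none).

Answer: H196P,V675G,W618D,Y711T

Derivation:
At Alpha: gained [] -> total []
At Lambda: gained ['W618D', 'V675G'] -> total ['V675G', 'W618D']
At Mu: gained ['Y711T', 'H196P'] -> total ['H196P', 'V675G', 'W618D', 'Y711T']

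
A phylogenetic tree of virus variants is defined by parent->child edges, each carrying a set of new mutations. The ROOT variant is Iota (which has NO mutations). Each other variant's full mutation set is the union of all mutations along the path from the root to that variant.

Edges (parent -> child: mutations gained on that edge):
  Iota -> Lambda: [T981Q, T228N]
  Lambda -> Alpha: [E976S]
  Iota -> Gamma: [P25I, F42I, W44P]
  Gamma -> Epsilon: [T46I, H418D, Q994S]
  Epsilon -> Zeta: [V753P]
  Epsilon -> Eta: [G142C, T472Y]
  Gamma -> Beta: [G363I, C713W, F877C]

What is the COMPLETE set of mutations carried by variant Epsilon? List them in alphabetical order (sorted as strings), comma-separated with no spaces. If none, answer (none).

At Iota: gained [] -> total []
At Gamma: gained ['P25I', 'F42I', 'W44P'] -> total ['F42I', 'P25I', 'W44P']
At Epsilon: gained ['T46I', 'H418D', 'Q994S'] -> total ['F42I', 'H418D', 'P25I', 'Q994S', 'T46I', 'W44P']

Answer: F42I,H418D,P25I,Q994S,T46I,W44P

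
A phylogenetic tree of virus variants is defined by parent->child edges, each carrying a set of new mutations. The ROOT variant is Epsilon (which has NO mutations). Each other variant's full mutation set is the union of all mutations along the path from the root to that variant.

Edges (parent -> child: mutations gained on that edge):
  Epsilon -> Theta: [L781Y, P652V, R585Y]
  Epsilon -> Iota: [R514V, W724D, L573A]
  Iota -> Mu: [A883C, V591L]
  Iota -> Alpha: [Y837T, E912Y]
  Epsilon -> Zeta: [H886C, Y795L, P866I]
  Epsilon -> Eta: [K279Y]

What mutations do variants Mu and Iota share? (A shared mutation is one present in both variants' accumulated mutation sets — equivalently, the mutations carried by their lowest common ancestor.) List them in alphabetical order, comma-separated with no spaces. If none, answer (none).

Accumulating mutations along path to Mu:
  At Epsilon: gained [] -> total []
  At Iota: gained ['R514V', 'W724D', 'L573A'] -> total ['L573A', 'R514V', 'W724D']
  At Mu: gained ['A883C', 'V591L'] -> total ['A883C', 'L573A', 'R514V', 'V591L', 'W724D']
Mutations(Mu) = ['A883C', 'L573A', 'R514V', 'V591L', 'W724D']
Accumulating mutations along path to Iota:
  At Epsilon: gained [] -> total []
  At Iota: gained ['R514V', 'W724D', 'L573A'] -> total ['L573A', 'R514V', 'W724D']
Mutations(Iota) = ['L573A', 'R514V', 'W724D']
Intersection: ['A883C', 'L573A', 'R514V', 'V591L', 'W724D'] ∩ ['L573A', 'R514V', 'W724D'] = ['L573A', 'R514V', 'W724D']

Answer: L573A,R514V,W724D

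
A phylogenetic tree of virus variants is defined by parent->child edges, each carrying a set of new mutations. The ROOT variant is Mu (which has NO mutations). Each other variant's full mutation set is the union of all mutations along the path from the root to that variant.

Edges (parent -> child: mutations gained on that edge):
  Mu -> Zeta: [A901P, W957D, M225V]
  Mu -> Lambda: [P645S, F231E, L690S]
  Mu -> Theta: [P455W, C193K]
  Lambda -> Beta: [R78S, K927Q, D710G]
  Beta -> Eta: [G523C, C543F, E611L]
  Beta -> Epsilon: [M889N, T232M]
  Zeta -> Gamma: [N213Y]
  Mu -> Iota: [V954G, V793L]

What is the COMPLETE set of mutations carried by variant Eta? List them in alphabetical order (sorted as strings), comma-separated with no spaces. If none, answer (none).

At Mu: gained [] -> total []
At Lambda: gained ['P645S', 'F231E', 'L690S'] -> total ['F231E', 'L690S', 'P645S']
At Beta: gained ['R78S', 'K927Q', 'D710G'] -> total ['D710G', 'F231E', 'K927Q', 'L690S', 'P645S', 'R78S']
At Eta: gained ['G523C', 'C543F', 'E611L'] -> total ['C543F', 'D710G', 'E611L', 'F231E', 'G523C', 'K927Q', 'L690S', 'P645S', 'R78S']

Answer: C543F,D710G,E611L,F231E,G523C,K927Q,L690S,P645S,R78S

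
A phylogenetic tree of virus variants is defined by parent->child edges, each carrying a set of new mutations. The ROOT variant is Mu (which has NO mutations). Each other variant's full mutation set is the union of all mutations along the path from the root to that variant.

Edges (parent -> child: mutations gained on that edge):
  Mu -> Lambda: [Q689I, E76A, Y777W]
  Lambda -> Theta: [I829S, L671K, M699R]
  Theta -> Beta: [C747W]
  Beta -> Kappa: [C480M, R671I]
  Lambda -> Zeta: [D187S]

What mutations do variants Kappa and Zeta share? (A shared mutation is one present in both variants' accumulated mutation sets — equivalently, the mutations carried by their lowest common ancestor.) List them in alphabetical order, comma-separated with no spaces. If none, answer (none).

Accumulating mutations along path to Kappa:
  At Mu: gained [] -> total []
  At Lambda: gained ['Q689I', 'E76A', 'Y777W'] -> total ['E76A', 'Q689I', 'Y777W']
  At Theta: gained ['I829S', 'L671K', 'M699R'] -> total ['E76A', 'I829S', 'L671K', 'M699R', 'Q689I', 'Y777W']
  At Beta: gained ['C747W'] -> total ['C747W', 'E76A', 'I829S', 'L671K', 'M699R', 'Q689I', 'Y777W']
  At Kappa: gained ['C480M', 'R671I'] -> total ['C480M', 'C747W', 'E76A', 'I829S', 'L671K', 'M699R', 'Q689I', 'R671I', 'Y777W']
Mutations(Kappa) = ['C480M', 'C747W', 'E76A', 'I829S', 'L671K', 'M699R', 'Q689I', 'R671I', 'Y777W']
Accumulating mutations along path to Zeta:
  At Mu: gained [] -> total []
  At Lambda: gained ['Q689I', 'E76A', 'Y777W'] -> total ['E76A', 'Q689I', 'Y777W']
  At Zeta: gained ['D187S'] -> total ['D187S', 'E76A', 'Q689I', 'Y777W']
Mutations(Zeta) = ['D187S', 'E76A', 'Q689I', 'Y777W']
Intersection: ['C480M', 'C747W', 'E76A', 'I829S', 'L671K', 'M699R', 'Q689I', 'R671I', 'Y777W'] ∩ ['D187S', 'E76A', 'Q689I', 'Y777W'] = ['E76A', 'Q689I', 'Y777W']

Answer: E76A,Q689I,Y777W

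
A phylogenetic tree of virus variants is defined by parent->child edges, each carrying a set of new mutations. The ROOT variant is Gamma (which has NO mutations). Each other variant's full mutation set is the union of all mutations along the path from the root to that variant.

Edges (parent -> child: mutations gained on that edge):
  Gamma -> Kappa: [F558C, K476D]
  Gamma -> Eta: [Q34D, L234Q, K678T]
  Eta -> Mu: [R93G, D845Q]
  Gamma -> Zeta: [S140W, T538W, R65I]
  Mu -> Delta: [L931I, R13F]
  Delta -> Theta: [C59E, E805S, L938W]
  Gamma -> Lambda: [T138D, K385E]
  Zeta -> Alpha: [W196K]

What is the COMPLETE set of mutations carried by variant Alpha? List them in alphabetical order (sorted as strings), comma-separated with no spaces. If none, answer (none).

At Gamma: gained [] -> total []
At Zeta: gained ['S140W', 'T538W', 'R65I'] -> total ['R65I', 'S140W', 'T538W']
At Alpha: gained ['W196K'] -> total ['R65I', 'S140W', 'T538W', 'W196K']

Answer: R65I,S140W,T538W,W196K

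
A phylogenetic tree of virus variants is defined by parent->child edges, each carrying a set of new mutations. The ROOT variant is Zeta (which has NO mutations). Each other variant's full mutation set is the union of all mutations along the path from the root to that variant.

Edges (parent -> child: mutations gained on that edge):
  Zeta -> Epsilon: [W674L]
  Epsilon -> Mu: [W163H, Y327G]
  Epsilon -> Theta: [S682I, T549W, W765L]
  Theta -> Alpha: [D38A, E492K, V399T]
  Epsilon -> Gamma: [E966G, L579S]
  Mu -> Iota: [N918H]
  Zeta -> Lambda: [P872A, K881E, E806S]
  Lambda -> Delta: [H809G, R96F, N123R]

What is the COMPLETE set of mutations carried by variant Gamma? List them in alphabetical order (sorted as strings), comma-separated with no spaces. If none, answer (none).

At Zeta: gained [] -> total []
At Epsilon: gained ['W674L'] -> total ['W674L']
At Gamma: gained ['E966G', 'L579S'] -> total ['E966G', 'L579S', 'W674L']

Answer: E966G,L579S,W674L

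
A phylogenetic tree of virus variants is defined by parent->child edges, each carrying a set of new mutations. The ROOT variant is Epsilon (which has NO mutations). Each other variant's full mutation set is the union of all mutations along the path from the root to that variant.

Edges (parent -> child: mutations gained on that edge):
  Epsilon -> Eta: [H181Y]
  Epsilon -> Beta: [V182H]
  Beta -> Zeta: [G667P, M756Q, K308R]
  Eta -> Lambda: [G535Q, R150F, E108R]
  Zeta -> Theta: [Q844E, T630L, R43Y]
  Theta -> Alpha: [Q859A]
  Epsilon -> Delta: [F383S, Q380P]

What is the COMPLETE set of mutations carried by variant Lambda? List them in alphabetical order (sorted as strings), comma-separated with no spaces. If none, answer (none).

At Epsilon: gained [] -> total []
At Eta: gained ['H181Y'] -> total ['H181Y']
At Lambda: gained ['G535Q', 'R150F', 'E108R'] -> total ['E108R', 'G535Q', 'H181Y', 'R150F']

Answer: E108R,G535Q,H181Y,R150F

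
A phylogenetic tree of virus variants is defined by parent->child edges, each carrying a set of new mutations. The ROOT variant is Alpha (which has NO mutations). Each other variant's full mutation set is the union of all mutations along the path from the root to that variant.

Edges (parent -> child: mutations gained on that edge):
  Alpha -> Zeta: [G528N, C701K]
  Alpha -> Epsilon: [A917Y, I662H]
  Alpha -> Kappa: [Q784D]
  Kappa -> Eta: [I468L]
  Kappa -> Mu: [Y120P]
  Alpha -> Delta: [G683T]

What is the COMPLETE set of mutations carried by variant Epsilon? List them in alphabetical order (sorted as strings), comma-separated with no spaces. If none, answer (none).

At Alpha: gained [] -> total []
At Epsilon: gained ['A917Y', 'I662H'] -> total ['A917Y', 'I662H']

Answer: A917Y,I662H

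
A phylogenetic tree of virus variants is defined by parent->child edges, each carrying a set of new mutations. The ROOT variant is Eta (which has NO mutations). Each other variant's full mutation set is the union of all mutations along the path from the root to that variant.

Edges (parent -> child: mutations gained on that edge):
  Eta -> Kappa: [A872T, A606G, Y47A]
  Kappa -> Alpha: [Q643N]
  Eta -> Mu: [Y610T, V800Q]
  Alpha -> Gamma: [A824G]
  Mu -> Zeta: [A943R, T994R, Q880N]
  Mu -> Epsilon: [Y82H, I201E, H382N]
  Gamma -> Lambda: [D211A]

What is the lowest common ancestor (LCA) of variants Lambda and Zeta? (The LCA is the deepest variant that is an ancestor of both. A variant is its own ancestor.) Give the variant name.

Answer: Eta

Derivation:
Path from root to Lambda: Eta -> Kappa -> Alpha -> Gamma -> Lambda
  ancestors of Lambda: {Eta, Kappa, Alpha, Gamma, Lambda}
Path from root to Zeta: Eta -> Mu -> Zeta
  ancestors of Zeta: {Eta, Mu, Zeta}
Common ancestors: {Eta}
Walk up from Zeta: Zeta (not in ancestors of Lambda), Mu (not in ancestors of Lambda), Eta (in ancestors of Lambda)
Deepest common ancestor (LCA) = Eta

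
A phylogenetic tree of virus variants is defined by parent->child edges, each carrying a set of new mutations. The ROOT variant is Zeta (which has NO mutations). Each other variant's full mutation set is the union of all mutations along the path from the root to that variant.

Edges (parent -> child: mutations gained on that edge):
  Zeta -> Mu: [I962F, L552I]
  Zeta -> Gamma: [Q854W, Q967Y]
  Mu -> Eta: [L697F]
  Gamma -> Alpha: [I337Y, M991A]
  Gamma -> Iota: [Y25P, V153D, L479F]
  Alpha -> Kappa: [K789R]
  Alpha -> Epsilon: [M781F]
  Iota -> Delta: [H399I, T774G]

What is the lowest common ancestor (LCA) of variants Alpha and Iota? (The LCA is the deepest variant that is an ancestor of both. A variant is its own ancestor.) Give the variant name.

Answer: Gamma

Derivation:
Path from root to Alpha: Zeta -> Gamma -> Alpha
  ancestors of Alpha: {Zeta, Gamma, Alpha}
Path from root to Iota: Zeta -> Gamma -> Iota
  ancestors of Iota: {Zeta, Gamma, Iota}
Common ancestors: {Zeta, Gamma}
Walk up from Iota: Iota (not in ancestors of Alpha), Gamma (in ancestors of Alpha), Zeta (in ancestors of Alpha)
Deepest common ancestor (LCA) = Gamma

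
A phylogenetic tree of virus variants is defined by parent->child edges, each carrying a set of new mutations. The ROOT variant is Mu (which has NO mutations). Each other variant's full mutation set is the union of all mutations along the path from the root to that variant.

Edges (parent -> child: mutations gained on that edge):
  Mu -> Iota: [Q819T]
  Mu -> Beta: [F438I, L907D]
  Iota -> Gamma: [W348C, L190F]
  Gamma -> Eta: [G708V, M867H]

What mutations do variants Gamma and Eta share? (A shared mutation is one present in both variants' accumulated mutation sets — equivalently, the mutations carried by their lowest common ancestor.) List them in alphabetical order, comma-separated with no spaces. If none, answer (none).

Answer: L190F,Q819T,W348C

Derivation:
Accumulating mutations along path to Gamma:
  At Mu: gained [] -> total []
  At Iota: gained ['Q819T'] -> total ['Q819T']
  At Gamma: gained ['W348C', 'L190F'] -> total ['L190F', 'Q819T', 'W348C']
Mutations(Gamma) = ['L190F', 'Q819T', 'W348C']
Accumulating mutations along path to Eta:
  At Mu: gained [] -> total []
  At Iota: gained ['Q819T'] -> total ['Q819T']
  At Gamma: gained ['W348C', 'L190F'] -> total ['L190F', 'Q819T', 'W348C']
  At Eta: gained ['G708V', 'M867H'] -> total ['G708V', 'L190F', 'M867H', 'Q819T', 'W348C']
Mutations(Eta) = ['G708V', 'L190F', 'M867H', 'Q819T', 'W348C']
Intersection: ['L190F', 'Q819T', 'W348C'] ∩ ['G708V', 'L190F', 'M867H', 'Q819T', 'W348C'] = ['L190F', 'Q819T', 'W348C']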